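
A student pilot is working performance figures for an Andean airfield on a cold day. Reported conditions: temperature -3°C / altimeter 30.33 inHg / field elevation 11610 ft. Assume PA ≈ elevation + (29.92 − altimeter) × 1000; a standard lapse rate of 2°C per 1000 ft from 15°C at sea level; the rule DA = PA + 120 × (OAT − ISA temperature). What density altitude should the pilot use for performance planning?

11728 ft

Pressure altitude = 11610 + (29.92 − 30.33) × 1000 = 11610 + (-410) = 11200 ft.
ISA temperature at 11200 ft = 15 − 2 × (11200/1000) = -7.4°C.
ISA deviation = -3 − (-7.4) = +4.4°C.
Density altitude = 11200 + 120 × (4.4) = 11728 ft.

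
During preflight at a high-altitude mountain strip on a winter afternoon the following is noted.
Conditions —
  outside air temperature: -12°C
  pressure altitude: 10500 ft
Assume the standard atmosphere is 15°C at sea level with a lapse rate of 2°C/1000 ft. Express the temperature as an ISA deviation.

ISA-6°C

ISA temperature at 10500 ft = 15 − 2 × (10500/1000) = -6°C.
Deviation = OAT − ISA = -12 − (-6) = -6°C.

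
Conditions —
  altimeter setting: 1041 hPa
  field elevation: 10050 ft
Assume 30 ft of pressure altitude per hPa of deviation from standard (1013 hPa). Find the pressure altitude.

9210 ft

Pressure correction = (1013 − 1041) × 30 = -840 ft.
Pressure altitude = 10050 + (-840) = 9210 ft.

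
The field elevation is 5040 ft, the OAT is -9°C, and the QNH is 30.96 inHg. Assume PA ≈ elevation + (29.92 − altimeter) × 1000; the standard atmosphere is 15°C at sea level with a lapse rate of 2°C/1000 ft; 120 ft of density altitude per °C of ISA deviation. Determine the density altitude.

2080 ft

Pressure altitude = 5040 + (29.92 − 30.96) × 1000 = 5040 + (-1040) = 4000 ft.
ISA temperature at 4000 ft = 15 − 2 × (4000/1000) = 7°C.
ISA deviation = -9 − 7 = -16°C.
Density altitude = 4000 + 120 × (-16) = 2080 ft.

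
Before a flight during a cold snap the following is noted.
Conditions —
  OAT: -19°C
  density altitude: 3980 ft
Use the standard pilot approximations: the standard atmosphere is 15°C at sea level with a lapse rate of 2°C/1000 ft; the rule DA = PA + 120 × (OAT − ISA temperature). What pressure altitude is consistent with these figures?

DA = PA + 120 × (OAT − (15 − 2·PA/1000)) = PA + 120·OAT − 1800 + 0.24·PA = 1.24·PA + 120·OAT − 1800.
So 1.24·PA = 3980 − 120 × (-19) + 1800 = 8060.
PA = 8060 / 1.24 = 6500 ft.

6500 ft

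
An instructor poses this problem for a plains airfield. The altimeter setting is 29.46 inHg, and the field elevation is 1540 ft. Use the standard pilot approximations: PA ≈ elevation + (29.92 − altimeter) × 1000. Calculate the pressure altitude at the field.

Pressure correction = (29.92 − 29.46) × 1000 = +460 ft.
Pressure altitude = 1540 + (+460) = 2000 ft.

2000 ft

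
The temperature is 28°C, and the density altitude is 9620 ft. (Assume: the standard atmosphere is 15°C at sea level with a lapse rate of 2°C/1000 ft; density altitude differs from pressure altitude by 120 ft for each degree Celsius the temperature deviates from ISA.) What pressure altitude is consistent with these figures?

DA = PA + 120 × (OAT − (15 − 2·PA/1000)) = PA + 120·OAT − 1800 + 0.24·PA = 1.24·PA + 120·OAT − 1800.
So 1.24·PA = 9620 − 120 × 28 + 1800 = 8060.
PA = 8060 / 1.24 = 6500 ft.

6500 ft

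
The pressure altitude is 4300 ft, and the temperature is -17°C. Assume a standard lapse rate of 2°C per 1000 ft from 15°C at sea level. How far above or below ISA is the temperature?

ISA-23.4°C

ISA temperature at 4300 ft = 15 − 2 × (4300/1000) = 6.4°C.
Deviation = OAT − ISA = -17 − 6.4 = -23.4°C.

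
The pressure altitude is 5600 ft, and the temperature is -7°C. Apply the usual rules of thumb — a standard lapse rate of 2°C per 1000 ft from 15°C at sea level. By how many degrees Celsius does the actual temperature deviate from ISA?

ISA-10.8°C

ISA temperature at 5600 ft = 15 − 2 × (5600/1000) = 3.8°C.
Deviation = OAT − ISA = -7 − 3.8 = -10.8°C.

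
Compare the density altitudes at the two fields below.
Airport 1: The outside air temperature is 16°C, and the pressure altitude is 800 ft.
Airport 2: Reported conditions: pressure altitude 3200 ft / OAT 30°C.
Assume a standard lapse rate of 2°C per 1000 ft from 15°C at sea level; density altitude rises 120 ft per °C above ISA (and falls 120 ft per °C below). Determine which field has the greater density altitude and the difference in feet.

Airport 2 by 4656 ft

Airport 1: ISA temp = 13.4°C, deviation +2.6°C, DA = 800 + 120 × 2.6 = 1112 ft.
Airport 2: ISA temp = 8.6°C, deviation +21.4°C, DA = 3200 + 120 × 21.4 = 5768 ft.
Airport 2 is higher by 5768 − 1112 = 4656 ft.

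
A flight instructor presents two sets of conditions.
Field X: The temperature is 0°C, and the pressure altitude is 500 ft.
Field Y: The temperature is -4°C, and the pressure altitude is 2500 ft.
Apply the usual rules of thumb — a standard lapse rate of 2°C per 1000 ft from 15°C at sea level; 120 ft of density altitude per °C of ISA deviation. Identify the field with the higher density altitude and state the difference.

Field Y by 2000 ft

Field X: ISA temp = 14°C, deviation -14°C, DA = 500 + 120 × (-14) = -1180 ft.
Field Y: ISA temp = 10°C, deviation -14°C, DA = 2500 + 120 × (-14) = 820 ft.
Field Y is higher by 820 − (-1180) = 2000 ft.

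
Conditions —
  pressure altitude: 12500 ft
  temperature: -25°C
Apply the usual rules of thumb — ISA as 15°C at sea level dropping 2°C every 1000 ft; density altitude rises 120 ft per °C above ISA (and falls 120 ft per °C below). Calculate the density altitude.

10700 ft

ISA temperature at 12500 ft = 15 − 2 × (12500/1000) = -10°C.
ISA deviation = -25 − (-10) = -15°C.
Density altitude = 12500 + 120 × (-15) = 12500 + (-1800) = 10700 ft.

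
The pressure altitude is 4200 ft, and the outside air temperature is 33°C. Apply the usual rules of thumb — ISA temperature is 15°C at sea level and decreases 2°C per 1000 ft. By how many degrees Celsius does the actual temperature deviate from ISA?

ISA temperature at 4200 ft = 15 − 2 × (4200/1000) = 6.6°C.
Deviation = OAT − ISA = 33 − 6.6 = +26.4°C.

ISA+26.4°C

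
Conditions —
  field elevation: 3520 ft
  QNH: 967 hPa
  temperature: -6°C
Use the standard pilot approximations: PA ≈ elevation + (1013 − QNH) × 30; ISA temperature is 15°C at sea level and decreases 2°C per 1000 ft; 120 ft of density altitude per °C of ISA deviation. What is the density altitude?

3556 ft

Pressure altitude = 3520 + (1013 − 967) × 30 = 3520 + (+1380) = 4900 ft.
ISA temperature at 4900 ft = 15 − 2 × (4900/1000) = 5.2°C.
ISA deviation = -6 − 5.2 = -11.2°C.
Density altitude = 4900 + 120 × (-11.2) = 3556 ft.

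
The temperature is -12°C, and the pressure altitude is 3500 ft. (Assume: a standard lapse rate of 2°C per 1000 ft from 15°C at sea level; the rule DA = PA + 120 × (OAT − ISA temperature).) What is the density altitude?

ISA temperature at 3500 ft = 15 − 2 × (3500/1000) = 8°C.
ISA deviation = -12 − 8 = -20°C.
Density altitude = 3500 + 120 × (-20) = 3500 + (-2400) = 1100 ft.

1100 ft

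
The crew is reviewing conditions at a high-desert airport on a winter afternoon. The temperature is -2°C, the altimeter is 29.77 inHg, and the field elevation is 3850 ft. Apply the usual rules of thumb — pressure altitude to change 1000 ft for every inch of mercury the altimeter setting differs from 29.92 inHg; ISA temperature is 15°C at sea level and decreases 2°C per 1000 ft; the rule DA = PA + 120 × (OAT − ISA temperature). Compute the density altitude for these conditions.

Pressure altitude = 3850 + (29.92 − 29.77) × 1000 = 3850 + (+150) = 4000 ft.
ISA temperature at 4000 ft = 15 − 2 × (4000/1000) = 7°C.
ISA deviation = -2 − 7 = -9°C.
Density altitude = 4000 + 120 × (-9) = 2920 ft.

2920 ft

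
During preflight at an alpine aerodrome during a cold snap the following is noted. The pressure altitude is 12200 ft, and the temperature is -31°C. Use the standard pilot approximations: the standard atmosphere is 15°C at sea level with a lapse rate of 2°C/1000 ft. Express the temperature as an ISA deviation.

ISA-21.6°C

ISA temperature at 12200 ft = 15 − 2 × (12200/1000) = -9.4°C.
Deviation = OAT − ISA = -31 − (-9.4) = -21.6°C.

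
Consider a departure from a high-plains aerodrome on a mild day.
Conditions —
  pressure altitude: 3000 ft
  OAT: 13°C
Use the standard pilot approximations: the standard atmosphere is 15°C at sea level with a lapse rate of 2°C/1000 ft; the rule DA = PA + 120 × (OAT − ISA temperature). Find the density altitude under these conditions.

ISA temperature at 3000 ft = 15 − 2 × (3000/1000) = 9°C.
ISA deviation = 13 − 9 = +4°C.
Density altitude = 3000 + 120 × (4) = 3000 + (+480) = 3480 ft.

3480 ft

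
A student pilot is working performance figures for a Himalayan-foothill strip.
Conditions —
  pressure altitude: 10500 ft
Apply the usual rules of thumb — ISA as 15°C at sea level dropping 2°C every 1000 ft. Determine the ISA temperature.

-6°C

ISA temperature = 15 − 2 × (10500/1000) = 15 − 21 = -6°C.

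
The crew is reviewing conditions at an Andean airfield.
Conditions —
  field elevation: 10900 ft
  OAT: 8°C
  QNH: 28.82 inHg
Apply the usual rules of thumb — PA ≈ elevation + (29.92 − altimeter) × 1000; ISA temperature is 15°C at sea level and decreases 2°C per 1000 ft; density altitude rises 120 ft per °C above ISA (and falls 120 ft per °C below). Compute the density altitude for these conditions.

Pressure altitude = 10900 + (29.92 − 28.82) × 1000 = 10900 + (+1100) = 12000 ft.
ISA temperature at 12000 ft = 15 − 2 × (12000/1000) = -9°C.
ISA deviation = 8 − (-9) = +17°C.
Density altitude = 12000 + 120 × (17) = 14040 ft.

14040 ft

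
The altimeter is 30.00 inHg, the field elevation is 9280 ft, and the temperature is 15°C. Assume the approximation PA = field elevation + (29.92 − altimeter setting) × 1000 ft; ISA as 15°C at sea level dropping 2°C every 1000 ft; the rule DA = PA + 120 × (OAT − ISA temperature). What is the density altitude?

11408 ft

Pressure altitude = 9280 + (29.92 − 30.00) × 1000 = 9280 + (-80) = 9200 ft.
ISA temperature at 9200 ft = 15 − 2 × (9200/1000) = -3.4°C.
ISA deviation = 15 − (-3.4) = +18.4°C.
Density altitude = 9200 + 120 × (18.4) = 11408 ft.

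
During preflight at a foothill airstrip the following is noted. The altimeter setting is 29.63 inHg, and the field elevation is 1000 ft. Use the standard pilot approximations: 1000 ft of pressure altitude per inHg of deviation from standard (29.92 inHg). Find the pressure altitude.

Pressure correction = (29.92 − 29.63) × 1000 = +290 ft.
Pressure altitude = 1000 + (+290) = 1290 ft.

1290 ft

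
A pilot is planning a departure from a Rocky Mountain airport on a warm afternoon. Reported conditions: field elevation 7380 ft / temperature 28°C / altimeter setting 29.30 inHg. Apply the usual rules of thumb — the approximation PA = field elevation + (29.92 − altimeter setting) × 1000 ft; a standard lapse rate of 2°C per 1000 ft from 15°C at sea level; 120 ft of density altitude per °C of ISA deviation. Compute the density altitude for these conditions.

11480 ft

Pressure altitude = 7380 + (29.92 − 29.30) × 1000 = 7380 + (+620) = 8000 ft.
ISA temperature at 8000 ft = 15 − 2 × (8000/1000) = -1°C.
ISA deviation = 28 − (-1) = +29°C.
Density altitude = 8000 + 120 × (29) = 11480 ft.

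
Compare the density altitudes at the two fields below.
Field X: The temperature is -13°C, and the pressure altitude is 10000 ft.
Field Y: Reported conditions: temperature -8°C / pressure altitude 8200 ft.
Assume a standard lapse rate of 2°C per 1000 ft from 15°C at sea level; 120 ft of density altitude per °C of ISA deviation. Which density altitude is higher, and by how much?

Field X: ISA temp = -5°C, deviation -8°C, DA = 10000 + 120 × (-8) = 9040 ft.
Field Y: ISA temp = -1.4°C, deviation -6.6°C, DA = 8200 + 120 × (-6.6) = 7408 ft.
Field X is higher by 9040 − 7408 = 1632 ft.

Field X by 1632 ft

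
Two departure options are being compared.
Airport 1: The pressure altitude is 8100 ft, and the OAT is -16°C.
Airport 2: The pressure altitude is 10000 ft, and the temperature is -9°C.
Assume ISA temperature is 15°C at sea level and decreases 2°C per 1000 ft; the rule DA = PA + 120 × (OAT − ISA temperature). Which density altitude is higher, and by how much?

Airport 1: ISA temp = -1.2°C, deviation -14.8°C, DA = 8100 + 120 × (-14.8) = 6324 ft.
Airport 2: ISA temp = -5°C, deviation -4°C, DA = 10000 + 120 × (-4) = 9520 ft.
Airport 2 is higher by 9520 − 6324 = 3196 ft.

Airport 2 by 3196 ft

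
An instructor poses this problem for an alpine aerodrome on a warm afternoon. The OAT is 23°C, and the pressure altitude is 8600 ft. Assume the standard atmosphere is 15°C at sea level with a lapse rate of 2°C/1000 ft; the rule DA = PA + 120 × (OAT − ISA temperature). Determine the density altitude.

11624 ft

ISA temperature at 8600 ft = 15 − 2 × (8600/1000) = -2.2°C.
ISA deviation = 23 − (-2.2) = +25.2°C.
Density altitude = 8600 + 120 × (25.2) = 8600 + (+3024) = 11624 ft.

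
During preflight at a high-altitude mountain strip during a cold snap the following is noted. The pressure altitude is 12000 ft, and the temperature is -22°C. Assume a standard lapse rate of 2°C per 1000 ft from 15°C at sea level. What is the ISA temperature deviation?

ISA-13°C

ISA temperature at 12000 ft = 15 − 2 × (12000/1000) = -9°C.
Deviation = OAT − ISA = -22 − (-9) = -13°C.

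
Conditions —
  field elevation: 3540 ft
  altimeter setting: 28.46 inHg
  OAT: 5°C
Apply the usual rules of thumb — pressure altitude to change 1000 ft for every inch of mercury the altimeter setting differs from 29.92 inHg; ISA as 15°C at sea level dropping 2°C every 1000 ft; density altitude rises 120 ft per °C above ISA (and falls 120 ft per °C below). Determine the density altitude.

5000 ft

Pressure altitude = 3540 + (29.92 − 28.46) × 1000 = 3540 + (+1460) = 5000 ft.
ISA temperature at 5000 ft = 15 − 2 × (5000/1000) = 5°C.
ISA deviation = 5 − 5 = 0°C.
Density altitude = 5000 + 120 × (0) = 5000 ft.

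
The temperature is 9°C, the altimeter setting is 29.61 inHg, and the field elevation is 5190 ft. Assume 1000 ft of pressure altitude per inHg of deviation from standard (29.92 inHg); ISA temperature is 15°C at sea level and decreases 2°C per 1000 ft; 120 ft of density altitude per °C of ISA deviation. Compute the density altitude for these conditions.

6100 ft

Pressure altitude = 5190 + (29.92 − 29.61) × 1000 = 5190 + (+310) = 5500 ft.
ISA temperature at 5500 ft = 15 − 2 × (5500/1000) = 4°C.
ISA deviation = 9 − 4 = +5°C.
Density altitude = 5500 + 120 × (5) = 6100 ft.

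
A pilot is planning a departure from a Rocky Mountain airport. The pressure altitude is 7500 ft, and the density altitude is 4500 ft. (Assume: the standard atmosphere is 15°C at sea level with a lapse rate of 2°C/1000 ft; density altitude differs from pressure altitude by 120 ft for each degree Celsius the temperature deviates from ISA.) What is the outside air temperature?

Density altitude − pressure altitude = 4500 − 7500 = -3000 ft.
At 120 ft/°C that is an ISA deviation of -3000/120 = -25°C.
ISA temperature at 7500 ft = 15 − 2 × (7500/1000) = 0°C.
OAT = ISA + deviation = 0 + (-25) = -25°C.

-25°C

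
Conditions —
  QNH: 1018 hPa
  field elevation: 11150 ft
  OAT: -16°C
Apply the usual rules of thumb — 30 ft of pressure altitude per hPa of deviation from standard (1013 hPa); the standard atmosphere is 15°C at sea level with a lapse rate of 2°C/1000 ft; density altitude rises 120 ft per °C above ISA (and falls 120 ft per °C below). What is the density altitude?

9920 ft

Pressure altitude = 11150 + (1013 − 1018) × 30 = 11150 + (-150) = 11000 ft.
ISA temperature at 11000 ft = 15 − 2 × (11000/1000) = -7°C.
ISA deviation = -16 − (-7) = -9°C.
Density altitude = 11000 + 120 × (-9) = 9920 ft.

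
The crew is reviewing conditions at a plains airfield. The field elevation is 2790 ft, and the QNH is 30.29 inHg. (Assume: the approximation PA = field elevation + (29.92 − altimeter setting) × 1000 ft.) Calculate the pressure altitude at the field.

Pressure correction = (29.92 − 30.29) × 1000 = -370 ft.
Pressure altitude = 2790 + (-370) = 2420 ft.

2420 ft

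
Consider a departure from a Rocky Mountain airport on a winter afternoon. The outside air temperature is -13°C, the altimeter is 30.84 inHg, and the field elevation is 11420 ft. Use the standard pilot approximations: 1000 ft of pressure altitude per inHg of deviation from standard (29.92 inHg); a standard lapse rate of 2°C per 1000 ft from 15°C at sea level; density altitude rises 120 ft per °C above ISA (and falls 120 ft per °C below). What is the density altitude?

9660 ft

Pressure altitude = 11420 + (29.92 − 30.84) × 1000 = 11420 + (-920) = 10500 ft.
ISA temperature at 10500 ft = 15 − 2 × (10500/1000) = -6°C.
ISA deviation = -13 − (-6) = -7°C.
Density altitude = 10500 + 120 × (-7) = 9660 ft.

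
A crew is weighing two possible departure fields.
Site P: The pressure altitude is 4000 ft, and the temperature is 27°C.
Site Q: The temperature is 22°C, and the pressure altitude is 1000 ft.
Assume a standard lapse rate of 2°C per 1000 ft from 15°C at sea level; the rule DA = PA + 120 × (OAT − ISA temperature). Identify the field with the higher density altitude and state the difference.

Site P by 4320 ft

Site P: ISA temp = 7°C, deviation +20°C, DA = 4000 + 120 × 20 = 6400 ft.
Site Q: ISA temp = 13°C, deviation +9°C, DA = 1000 + 120 × 9 = 2080 ft.
Site P is higher by 6400 − 2080 = 4320 ft.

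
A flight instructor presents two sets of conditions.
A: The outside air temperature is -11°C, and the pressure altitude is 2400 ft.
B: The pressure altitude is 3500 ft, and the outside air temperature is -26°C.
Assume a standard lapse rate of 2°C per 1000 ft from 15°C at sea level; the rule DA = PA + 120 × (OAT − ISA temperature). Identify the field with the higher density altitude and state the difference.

A by 436 ft

A: ISA temp = 10.2°C, deviation -21.2°C, DA = 2400 + 120 × (-21.2) = -144 ft.
B: ISA temp = 8°C, deviation -34°C, DA = 3500 + 120 × (-34) = -580 ft.
A is higher by -144 − (-580) = 436 ft.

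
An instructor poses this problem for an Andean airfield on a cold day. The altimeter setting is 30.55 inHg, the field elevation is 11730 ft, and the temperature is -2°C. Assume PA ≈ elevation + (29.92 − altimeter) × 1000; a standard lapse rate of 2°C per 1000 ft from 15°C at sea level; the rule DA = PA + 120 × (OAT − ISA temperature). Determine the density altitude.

Pressure altitude = 11730 + (29.92 − 30.55) × 1000 = 11730 + (-630) = 11100 ft.
ISA temperature at 11100 ft = 15 − 2 × (11100/1000) = -7.2°C.
ISA deviation = -2 − (-7.2) = +5.2°C.
Density altitude = 11100 + 120 × (5.2) = 11724 ft.

11724 ft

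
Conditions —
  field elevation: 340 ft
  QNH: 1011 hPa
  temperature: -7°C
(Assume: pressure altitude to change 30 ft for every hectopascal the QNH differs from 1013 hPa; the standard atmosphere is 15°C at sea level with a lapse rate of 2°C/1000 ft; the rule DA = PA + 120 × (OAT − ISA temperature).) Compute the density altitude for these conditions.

-2144 ft

Pressure altitude = 340 + (1013 − 1011) × 30 = 340 + (+60) = 400 ft.
ISA temperature at 400 ft = 15 − 2 × (400/1000) = 14.2°C.
ISA deviation = -7 − 14.2 = -21.2°C.
Density altitude = 400 + 120 × (-21.2) = -2144 ft.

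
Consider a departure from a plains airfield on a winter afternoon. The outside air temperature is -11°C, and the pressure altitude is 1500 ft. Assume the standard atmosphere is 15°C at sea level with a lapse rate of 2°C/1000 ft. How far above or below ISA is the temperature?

ISA-23°C

ISA temperature at 1500 ft = 15 − 2 × (1500/1000) = 12°C.
Deviation = OAT − ISA = -11 − 12 = -23°C.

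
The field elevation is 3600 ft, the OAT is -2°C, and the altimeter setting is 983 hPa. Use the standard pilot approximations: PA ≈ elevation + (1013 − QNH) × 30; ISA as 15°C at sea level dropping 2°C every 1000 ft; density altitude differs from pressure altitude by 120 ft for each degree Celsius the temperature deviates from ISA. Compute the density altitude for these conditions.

Pressure altitude = 3600 + (1013 − 983) × 30 = 3600 + (+900) = 4500 ft.
ISA temperature at 4500 ft = 15 − 2 × (4500/1000) = 6°C.
ISA deviation = -2 − 6 = -8°C.
Density altitude = 4500 + 120 × (-8) = 3540 ft.

3540 ft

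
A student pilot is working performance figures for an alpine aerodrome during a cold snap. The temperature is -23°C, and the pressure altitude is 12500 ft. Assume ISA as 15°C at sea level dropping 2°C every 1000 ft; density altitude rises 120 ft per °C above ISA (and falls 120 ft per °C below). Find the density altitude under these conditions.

10940 ft

ISA temperature at 12500 ft = 15 − 2 × (12500/1000) = -10°C.
ISA deviation = -23 − (-10) = -13°C.
Density altitude = 12500 + 120 × (-13) = 12500 + (-1560) = 10940 ft.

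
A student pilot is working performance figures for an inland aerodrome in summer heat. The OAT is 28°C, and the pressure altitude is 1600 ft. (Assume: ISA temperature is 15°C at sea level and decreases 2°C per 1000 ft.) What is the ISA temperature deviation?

ISA+16.2°C

ISA temperature at 1600 ft = 15 − 2 × (1600/1000) = 11.8°C.
Deviation = OAT − ISA = 28 − 11.8 = +16.2°C.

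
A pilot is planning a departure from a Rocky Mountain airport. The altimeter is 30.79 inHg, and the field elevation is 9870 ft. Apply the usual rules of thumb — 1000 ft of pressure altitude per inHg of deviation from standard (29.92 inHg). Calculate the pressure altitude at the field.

Pressure correction = (29.92 − 30.79) × 1000 = -870 ft.
Pressure altitude = 9870 + (-870) = 9000 ft.

9000 ft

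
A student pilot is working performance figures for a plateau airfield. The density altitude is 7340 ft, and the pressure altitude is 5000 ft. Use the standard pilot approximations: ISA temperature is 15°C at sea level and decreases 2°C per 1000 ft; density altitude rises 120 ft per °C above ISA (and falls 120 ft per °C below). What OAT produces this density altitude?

Density altitude − pressure altitude = 7340 − 5000 = +2340 ft.
At 120 ft/°C that is an ISA deviation of 2340/120 = +19.5°C.
ISA temperature at 5000 ft = 15 − 2 × (5000/1000) = 5°C.
OAT = ISA + deviation = 5 + (+19.5) = 24.5°C.

24.5°C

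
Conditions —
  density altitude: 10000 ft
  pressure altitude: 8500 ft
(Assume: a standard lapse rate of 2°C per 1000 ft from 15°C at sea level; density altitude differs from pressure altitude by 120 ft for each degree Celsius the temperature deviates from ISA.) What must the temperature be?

10.5°C

Density altitude − pressure altitude = 10000 − 8500 = +1500 ft.
At 120 ft/°C that is an ISA deviation of 1500/120 = +12.5°C.
ISA temperature at 8500 ft = 15 − 2 × (8500/1000) = -2°C.
OAT = ISA + deviation = -2 + (+12.5) = 10.5°C.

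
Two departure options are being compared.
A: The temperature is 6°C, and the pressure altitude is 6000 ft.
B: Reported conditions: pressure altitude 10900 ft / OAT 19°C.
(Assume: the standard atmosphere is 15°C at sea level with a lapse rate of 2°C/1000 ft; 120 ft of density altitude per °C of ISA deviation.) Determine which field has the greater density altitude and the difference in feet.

B by 7636 ft

A: ISA temp = 3°C, deviation +3°C, DA = 6000 + 120 × 3 = 6360 ft.
B: ISA temp = -6.8°C, deviation +25.8°C, DA = 10900 + 120 × 25.8 = 13996 ft.
B is higher by 13996 − 6360 = 7636 ft.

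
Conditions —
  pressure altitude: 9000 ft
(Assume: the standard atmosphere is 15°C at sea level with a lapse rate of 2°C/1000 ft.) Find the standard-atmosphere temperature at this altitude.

ISA temperature = 15 − 2 × (9000/1000) = 15 − 18 = -3°C.

-3°C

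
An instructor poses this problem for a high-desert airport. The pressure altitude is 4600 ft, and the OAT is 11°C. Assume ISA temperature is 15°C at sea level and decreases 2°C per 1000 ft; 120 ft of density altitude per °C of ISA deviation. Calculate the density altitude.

ISA temperature at 4600 ft = 15 − 2 × (4600/1000) = 5.8°C.
ISA deviation = 11 − 5.8 = +5.2°C.
Density altitude = 4600 + 120 × (5.2) = 4600 + (+624) = 5224 ft.

5224 ft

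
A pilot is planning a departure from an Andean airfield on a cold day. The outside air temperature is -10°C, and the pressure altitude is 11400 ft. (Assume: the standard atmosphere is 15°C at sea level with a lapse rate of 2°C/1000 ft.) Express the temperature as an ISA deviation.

ISA-2.2°C

ISA temperature at 11400 ft = 15 − 2 × (11400/1000) = -7.8°C.
Deviation = OAT − ISA = -10 − (-7.8) = -2.2°C.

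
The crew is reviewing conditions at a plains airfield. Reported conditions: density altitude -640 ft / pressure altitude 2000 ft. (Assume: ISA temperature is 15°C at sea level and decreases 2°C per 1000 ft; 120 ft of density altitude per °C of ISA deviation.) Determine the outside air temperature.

-11°C

Density altitude − pressure altitude = -640 − 2000 = -2640 ft.
At 120 ft/°C that is an ISA deviation of -2640/120 = -22°C.
ISA temperature at 2000 ft = 15 − 2 × (2000/1000) = 11°C.
OAT = ISA + deviation = 11 + (-22) = -11°C.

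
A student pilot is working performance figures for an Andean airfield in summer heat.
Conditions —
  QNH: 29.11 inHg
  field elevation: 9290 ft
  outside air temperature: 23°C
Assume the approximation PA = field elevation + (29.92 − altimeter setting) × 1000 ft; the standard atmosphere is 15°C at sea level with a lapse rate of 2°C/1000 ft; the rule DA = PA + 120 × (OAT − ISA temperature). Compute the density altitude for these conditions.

Pressure altitude = 9290 + (29.92 − 29.11) × 1000 = 9290 + (+810) = 10100 ft.
ISA temperature at 10100 ft = 15 − 2 × (10100/1000) = -5.2°C.
ISA deviation = 23 − (-5.2) = +28.2°C.
Density altitude = 10100 + 120 × (28.2) = 13484 ft.

13484 ft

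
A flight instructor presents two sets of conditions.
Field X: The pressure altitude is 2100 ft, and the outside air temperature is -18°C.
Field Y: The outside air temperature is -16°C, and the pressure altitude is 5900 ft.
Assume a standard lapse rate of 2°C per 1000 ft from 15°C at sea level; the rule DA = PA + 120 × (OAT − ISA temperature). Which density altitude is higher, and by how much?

Field X: ISA temp = 10.8°C, deviation -28.8°C, DA = 2100 + 120 × (-28.8) = -1356 ft.
Field Y: ISA temp = 3.2°C, deviation -19.2°C, DA = 5900 + 120 × (-19.2) = 3596 ft.
Field Y is higher by 3596 − (-1356) = 4952 ft.

Field Y by 4952 ft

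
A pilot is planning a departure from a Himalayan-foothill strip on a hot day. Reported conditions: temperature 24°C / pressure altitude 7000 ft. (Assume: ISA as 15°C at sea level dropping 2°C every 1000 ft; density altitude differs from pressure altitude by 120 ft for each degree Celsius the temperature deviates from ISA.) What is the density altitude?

9760 ft

ISA temperature at 7000 ft = 15 − 2 × (7000/1000) = 1°C.
ISA deviation = 24 − 1 = +23°C.
Density altitude = 7000 + 120 × (23) = 7000 + (+2760) = 9760 ft.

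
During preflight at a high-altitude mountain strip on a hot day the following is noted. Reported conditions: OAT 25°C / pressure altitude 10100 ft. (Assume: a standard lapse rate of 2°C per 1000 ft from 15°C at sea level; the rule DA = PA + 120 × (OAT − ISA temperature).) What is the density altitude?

13724 ft

ISA temperature at 10100 ft = 15 − 2 × (10100/1000) = -5.2°C.
ISA deviation = 25 − (-5.2) = +30.2°C.
Density altitude = 10100 + 120 × (30.2) = 10100 + (+3624) = 13724 ft.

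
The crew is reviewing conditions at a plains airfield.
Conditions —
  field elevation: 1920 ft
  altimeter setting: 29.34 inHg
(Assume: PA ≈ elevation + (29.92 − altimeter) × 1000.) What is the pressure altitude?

2500 ft

Pressure correction = (29.92 − 29.34) × 1000 = +580 ft.
Pressure altitude = 1920 + (+580) = 2500 ft.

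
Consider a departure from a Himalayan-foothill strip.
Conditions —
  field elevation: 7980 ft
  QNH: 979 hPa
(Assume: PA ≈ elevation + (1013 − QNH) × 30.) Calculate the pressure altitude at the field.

Pressure correction = (1013 − 979) × 30 = +1020 ft.
Pressure altitude = 7980 + (+1020) = 9000 ft.

9000 ft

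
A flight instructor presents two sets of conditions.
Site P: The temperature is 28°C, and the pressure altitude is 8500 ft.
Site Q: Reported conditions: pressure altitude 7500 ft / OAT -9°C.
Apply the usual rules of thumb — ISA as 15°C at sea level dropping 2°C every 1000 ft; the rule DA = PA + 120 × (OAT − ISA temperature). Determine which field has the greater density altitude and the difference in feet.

Site P by 5680 ft

Site P: ISA temp = -2°C, deviation +30°C, DA = 8500 + 120 × 30 = 12100 ft.
Site Q: ISA temp = 0°C, deviation -9°C, DA = 7500 + 120 × (-9) = 6420 ft.
Site P is higher by 12100 − 6420 = 5680 ft.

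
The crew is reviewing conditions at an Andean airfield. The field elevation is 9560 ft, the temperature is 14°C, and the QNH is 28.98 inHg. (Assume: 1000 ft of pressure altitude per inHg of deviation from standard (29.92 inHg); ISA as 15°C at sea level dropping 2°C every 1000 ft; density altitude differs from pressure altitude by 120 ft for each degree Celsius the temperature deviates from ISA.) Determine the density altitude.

Pressure altitude = 9560 + (29.92 − 28.98) × 1000 = 9560 + (+940) = 10500 ft.
ISA temperature at 10500 ft = 15 − 2 × (10500/1000) = -6°C.
ISA deviation = 14 − (-6) = +20°C.
Density altitude = 10500 + 120 × (20) = 12900 ft.

12900 ft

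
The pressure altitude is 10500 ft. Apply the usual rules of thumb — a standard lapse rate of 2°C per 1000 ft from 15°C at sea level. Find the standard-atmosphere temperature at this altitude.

-6°C

ISA temperature = 15 − 2 × (10500/1000) = 15 − 21 = -6°C.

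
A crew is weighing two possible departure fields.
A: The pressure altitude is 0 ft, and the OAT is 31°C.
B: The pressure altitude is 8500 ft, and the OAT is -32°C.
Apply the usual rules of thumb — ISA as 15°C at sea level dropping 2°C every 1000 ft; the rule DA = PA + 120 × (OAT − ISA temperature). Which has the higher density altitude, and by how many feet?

B by 2980 ft

A: ISA temp = 15°C, deviation +16°C, DA = 0 + 120 × 16 = 1920 ft.
B: ISA temp = -2°C, deviation -30°C, DA = 8500 + 120 × (-30) = 4900 ft.
B is higher by 4900 − 1920 = 2980 ft.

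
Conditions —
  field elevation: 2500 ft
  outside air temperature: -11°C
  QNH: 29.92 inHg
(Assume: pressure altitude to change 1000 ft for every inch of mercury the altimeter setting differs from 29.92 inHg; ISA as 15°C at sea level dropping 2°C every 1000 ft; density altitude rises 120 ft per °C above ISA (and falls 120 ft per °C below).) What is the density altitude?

Pressure altitude = 2500 + (29.92 − 29.92) × 1000 = 2500 + (0) = 2500 ft.
ISA temperature at 2500 ft = 15 − 2 × (2500/1000) = 10°C.
ISA deviation = -11 − 10 = -21°C.
Density altitude = 2500 + 120 × (-21) = -20 ft.

-20 ft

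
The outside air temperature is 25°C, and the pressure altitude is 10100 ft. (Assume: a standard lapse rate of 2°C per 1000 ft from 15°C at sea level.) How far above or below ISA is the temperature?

ISA+30.2°C

ISA temperature at 10100 ft = 15 − 2 × (10100/1000) = -5.2°C.
Deviation = OAT − ISA = 25 − (-5.2) = +30.2°C.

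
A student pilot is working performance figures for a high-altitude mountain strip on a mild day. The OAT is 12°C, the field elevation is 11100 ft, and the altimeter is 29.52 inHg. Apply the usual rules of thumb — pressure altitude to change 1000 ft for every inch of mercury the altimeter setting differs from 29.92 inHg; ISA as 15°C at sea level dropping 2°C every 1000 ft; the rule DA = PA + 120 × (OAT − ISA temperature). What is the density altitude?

13900 ft

Pressure altitude = 11100 + (29.92 − 29.52) × 1000 = 11100 + (+400) = 11500 ft.
ISA temperature at 11500 ft = 15 − 2 × (11500/1000) = -8°C.
ISA deviation = 12 − (-8) = +20°C.
Density altitude = 11500 + 120 × (20) = 13900 ft.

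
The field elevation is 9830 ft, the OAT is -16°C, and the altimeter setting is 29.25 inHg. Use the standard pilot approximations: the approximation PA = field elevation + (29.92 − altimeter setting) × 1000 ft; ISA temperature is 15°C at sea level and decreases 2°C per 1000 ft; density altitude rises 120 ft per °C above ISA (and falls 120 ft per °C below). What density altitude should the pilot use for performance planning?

Pressure altitude = 9830 + (29.92 − 29.25) × 1000 = 9830 + (+670) = 10500 ft.
ISA temperature at 10500 ft = 15 − 2 × (10500/1000) = -6°C.
ISA deviation = -16 − (-6) = -10°C.
Density altitude = 10500 + 120 × (-10) = 9300 ft.

9300 ft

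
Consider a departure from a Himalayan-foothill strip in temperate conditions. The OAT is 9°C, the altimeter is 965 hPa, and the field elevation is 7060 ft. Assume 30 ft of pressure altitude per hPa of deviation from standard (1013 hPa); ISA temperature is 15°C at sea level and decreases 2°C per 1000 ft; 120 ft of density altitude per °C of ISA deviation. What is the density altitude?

9820 ft

Pressure altitude = 7060 + (1013 − 965) × 30 = 7060 + (+1440) = 8500 ft.
ISA temperature at 8500 ft = 15 − 2 × (8500/1000) = -2°C.
ISA deviation = 9 − (-2) = +11°C.
Density altitude = 8500 + 120 × (11) = 9820 ft.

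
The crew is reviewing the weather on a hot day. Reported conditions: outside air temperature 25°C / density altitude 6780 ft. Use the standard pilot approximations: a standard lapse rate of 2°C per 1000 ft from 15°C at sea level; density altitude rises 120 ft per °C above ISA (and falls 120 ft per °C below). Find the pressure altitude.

4500 ft

DA = PA + 120 × (OAT − (15 − 2·PA/1000)) = PA + 120·OAT − 1800 + 0.24·PA = 1.24·PA + 120·OAT − 1800.
So 1.24·PA = 6780 − 120 × 25 + 1800 = 5580.
PA = 5580 / 1.24 = 4500 ft.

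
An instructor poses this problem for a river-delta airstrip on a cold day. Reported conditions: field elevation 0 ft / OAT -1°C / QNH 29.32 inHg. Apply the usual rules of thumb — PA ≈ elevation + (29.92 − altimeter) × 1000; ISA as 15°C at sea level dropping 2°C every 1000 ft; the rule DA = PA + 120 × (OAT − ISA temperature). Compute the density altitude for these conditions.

-1176 ft

Pressure altitude = 0 + (29.92 − 29.32) × 1000 = 0 + (+600) = 600 ft.
ISA temperature at 600 ft = 15 − 2 × (600/1000) = 13.8°C.
ISA deviation = -1 − 13.8 = -14.8°C.
Density altitude = 600 + 120 × (-14.8) = -1176 ft.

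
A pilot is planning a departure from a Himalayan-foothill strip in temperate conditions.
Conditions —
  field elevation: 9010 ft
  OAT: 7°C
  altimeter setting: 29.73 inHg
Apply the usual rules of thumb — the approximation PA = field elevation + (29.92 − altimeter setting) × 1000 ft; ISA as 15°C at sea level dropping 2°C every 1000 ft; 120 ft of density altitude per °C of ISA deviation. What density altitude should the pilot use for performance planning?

Pressure altitude = 9010 + (29.92 − 29.73) × 1000 = 9010 + (+190) = 9200 ft.
ISA temperature at 9200 ft = 15 − 2 × (9200/1000) = -3.4°C.
ISA deviation = 7 − (-3.4) = +10.4°C.
Density altitude = 9200 + 120 × (10.4) = 10448 ft.

10448 ft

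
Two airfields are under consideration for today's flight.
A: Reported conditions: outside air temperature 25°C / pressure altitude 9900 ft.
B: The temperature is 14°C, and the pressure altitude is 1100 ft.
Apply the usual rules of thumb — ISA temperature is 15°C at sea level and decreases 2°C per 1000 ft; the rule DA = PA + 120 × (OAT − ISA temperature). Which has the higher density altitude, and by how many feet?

A: ISA temp = -4.8°C, deviation +29.8°C, DA = 9900 + 120 × 29.8 = 13476 ft.
B: ISA temp = 12.8°C, deviation +1.2°C, DA = 1100 + 120 × 1.2 = 1244 ft.
A is higher by 13476 − 1244 = 12232 ft.

A by 12232 ft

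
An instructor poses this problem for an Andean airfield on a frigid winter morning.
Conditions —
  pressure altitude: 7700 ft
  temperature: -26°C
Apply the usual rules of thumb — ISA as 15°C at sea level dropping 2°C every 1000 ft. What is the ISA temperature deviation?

ISA temperature at 7700 ft = 15 − 2 × (7700/1000) = -0.4°C.
Deviation = OAT − ISA = -26 − (-0.4) = -25.6°C.

ISA-25.6°C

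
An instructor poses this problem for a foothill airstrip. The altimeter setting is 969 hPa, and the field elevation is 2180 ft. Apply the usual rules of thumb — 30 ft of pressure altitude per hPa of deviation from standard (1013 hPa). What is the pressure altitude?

3500 ft

Pressure correction = (1013 − 969) × 30 = +1320 ft.
Pressure altitude = 2180 + (+1320) = 3500 ft.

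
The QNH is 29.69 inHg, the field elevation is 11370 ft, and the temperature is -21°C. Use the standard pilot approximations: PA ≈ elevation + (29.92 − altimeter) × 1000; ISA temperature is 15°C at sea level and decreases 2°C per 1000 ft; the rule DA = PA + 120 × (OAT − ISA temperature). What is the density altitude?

Pressure altitude = 11370 + (29.92 − 29.69) × 1000 = 11370 + (+230) = 11600 ft.
ISA temperature at 11600 ft = 15 − 2 × (11600/1000) = -8.2°C.
ISA deviation = -21 − (-8.2) = -12.8°C.
Density altitude = 11600 + 120 × (-12.8) = 10064 ft.

10064 ft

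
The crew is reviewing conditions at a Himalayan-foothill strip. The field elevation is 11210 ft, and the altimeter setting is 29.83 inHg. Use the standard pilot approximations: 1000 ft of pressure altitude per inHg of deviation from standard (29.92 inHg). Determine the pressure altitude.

11300 ft

Pressure correction = (29.92 − 29.83) × 1000 = +90 ft.
Pressure altitude = 11210 + (+90) = 11300 ft.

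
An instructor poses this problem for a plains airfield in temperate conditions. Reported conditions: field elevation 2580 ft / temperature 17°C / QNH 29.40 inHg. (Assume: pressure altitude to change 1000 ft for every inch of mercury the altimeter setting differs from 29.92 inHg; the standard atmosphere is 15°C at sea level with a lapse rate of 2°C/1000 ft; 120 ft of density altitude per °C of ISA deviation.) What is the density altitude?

Pressure altitude = 2580 + (29.92 − 29.40) × 1000 = 2580 + (+520) = 3100 ft.
ISA temperature at 3100 ft = 15 − 2 × (3100/1000) = 8.8°C.
ISA deviation = 17 − 8.8 = +8.2°C.
Density altitude = 3100 + 120 × (8.2) = 4084 ft.

4084 ft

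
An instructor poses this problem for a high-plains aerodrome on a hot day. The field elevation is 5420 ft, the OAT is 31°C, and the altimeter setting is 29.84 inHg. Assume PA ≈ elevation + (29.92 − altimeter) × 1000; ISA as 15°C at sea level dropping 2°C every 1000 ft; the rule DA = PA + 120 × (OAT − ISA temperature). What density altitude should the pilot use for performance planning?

8740 ft

Pressure altitude = 5420 + (29.92 − 29.84) × 1000 = 5420 + (+80) = 5500 ft.
ISA temperature at 5500 ft = 15 − 2 × (5500/1000) = 4°C.
ISA deviation = 31 − 4 = +27°C.
Density altitude = 5500 + 120 × (27) = 8740 ft.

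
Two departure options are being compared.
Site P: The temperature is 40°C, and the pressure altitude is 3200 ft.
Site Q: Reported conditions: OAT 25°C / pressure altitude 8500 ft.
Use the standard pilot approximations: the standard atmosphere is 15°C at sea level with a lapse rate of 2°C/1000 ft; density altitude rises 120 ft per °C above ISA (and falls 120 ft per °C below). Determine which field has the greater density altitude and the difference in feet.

Site P: ISA temp = 8.6°C, deviation +31.4°C, DA = 3200 + 120 × 31.4 = 6968 ft.
Site Q: ISA temp = -2°C, deviation +27°C, DA = 8500 + 120 × 27 = 11740 ft.
Site Q is higher by 11740 − 6968 = 4772 ft.

Site Q by 4772 ft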